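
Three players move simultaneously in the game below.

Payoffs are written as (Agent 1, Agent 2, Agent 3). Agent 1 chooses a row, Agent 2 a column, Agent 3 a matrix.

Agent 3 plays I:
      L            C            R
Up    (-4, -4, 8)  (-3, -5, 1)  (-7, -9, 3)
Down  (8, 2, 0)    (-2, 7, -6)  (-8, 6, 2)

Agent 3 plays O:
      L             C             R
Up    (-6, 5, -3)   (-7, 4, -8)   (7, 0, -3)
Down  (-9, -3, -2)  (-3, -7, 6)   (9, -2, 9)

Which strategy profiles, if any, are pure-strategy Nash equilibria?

Agent 1 against (L, I): payoffs -4, 8 → best response Down.
Agent 1 against (L, O): payoffs -6, -9 → best response Up.
Agent 1 against (C, I): payoffs -3, -2 → best response Down.
Agent 1 against (C, O): payoffs -7, -3 → best response Down.
Agent 1 against (R, I): payoffs -7, -8 → best response Up.
Agent 1 against (R, O): payoffs 7, 9 → best response Down.
Agent 2 against (Up, I): payoffs -4, -5, -9 → best response L.
Agent 2 against (Up, O): payoffs 5, 4, 0 → best response L.
Agent 2 against (Down, I): payoffs 2, 7, 6 → best response C.
Agent 2 against (Down, O): payoffs -3, -7, -2 → best response R.
Agent 3 against (Up, L): payoffs 8, -3 → best response I.
Agent 3 against (Up, C): payoffs 1, -8 → best response I.
Agent 3 against (Up, R): payoffs 3, -3 → best response I.
Agent 3 against (Down, L): payoffs 0, -2 → best response I.
Agent 3 against (Down, C): payoffs -6, 6 → best response O.
Agent 3 against (Down, R): payoffs 2, 9 → best response O.
Mutual best responses: (Down, R, O).

Pure NE: (Down, R, O)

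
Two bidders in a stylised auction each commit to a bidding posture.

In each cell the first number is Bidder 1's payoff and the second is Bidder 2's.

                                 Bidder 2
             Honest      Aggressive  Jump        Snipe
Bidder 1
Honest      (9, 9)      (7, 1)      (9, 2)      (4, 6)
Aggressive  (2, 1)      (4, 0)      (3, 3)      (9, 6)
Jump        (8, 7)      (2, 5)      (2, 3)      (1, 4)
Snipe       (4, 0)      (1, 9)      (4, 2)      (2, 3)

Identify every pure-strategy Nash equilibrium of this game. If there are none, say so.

Pure-strategy Nash equilibria: (Honest, Honest), (Aggressive, Snipe)

(Honest, Honest): Bidder 1 gets 9, best alternative 8; Bidder 2 gets 9, best alternative 6. No profitable deviation — NE.
(Honest, Aggressive): Bidder 2 can switch to Honest (1 → 9). Not NE.
(Honest, Jump): Bidder 2 can switch to Honest (2 → 9). Not NE.
(Honest, Snipe): Bidder 1 can switch to Aggressive (4 → 9). Not NE.
(Aggressive, Honest): Bidder 1 can switch to Honest (2 → 9). Not NE.
(Aggressive, Aggressive): Bidder 1 can switch to Honest (4 → 7). Not NE.
(Aggressive, Jump): Bidder 1 can switch to Honest (3 → 9). Not NE.
(Aggressive, Snipe): Bidder 1 gets 9, best alternative 4; Bidder 2 gets 6, best alternative 3. No profitable deviation — NE.
(Jump, Honest): Bidder 1 can switch to Honest (8 → 9). Not NE.
(Jump, Aggressive): Bidder 1 can switch to Honest (2 → 7). Not NE.
(Jump, Jump): Bidder 1 can switch to Honest (2 → 9). Not NE.
(Jump, Snipe): Bidder 1 can switch to Honest (1 → 4). Not NE.
(Snipe, Honest): Bidder 1 can switch to Honest (4 → 9). Not NE.
(Snipe, Aggressive): Bidder 1 can switch to Honest (1 → 7). Not NE.
(The remaining 2 profiles each have a profitable deviation by the same check.)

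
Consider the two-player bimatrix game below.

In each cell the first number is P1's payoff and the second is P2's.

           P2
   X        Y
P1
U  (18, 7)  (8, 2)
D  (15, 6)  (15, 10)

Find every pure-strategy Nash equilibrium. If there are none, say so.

P1 against X: payoffs 18, 15 → best response U.
P1 against Y: payoffs 8, 15 → best response D.
P2 against U: payoffs 7, 2 → best response X.
P2 against D: payoffs 6, 10 → best response Y.
Mutual best responses: (U, X); (D, Y).

The pure Nash equilibria are (U, X) and (D, Y).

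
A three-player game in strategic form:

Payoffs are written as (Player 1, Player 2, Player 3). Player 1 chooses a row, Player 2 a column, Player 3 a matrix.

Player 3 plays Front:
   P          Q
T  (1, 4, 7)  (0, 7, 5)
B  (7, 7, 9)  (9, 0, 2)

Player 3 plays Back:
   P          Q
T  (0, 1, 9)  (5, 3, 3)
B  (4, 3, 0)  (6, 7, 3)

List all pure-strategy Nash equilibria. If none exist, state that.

Pure-strategy Nash equilibria: (B, P, Front) and (B, Q, Back)

(T, P, Front): Player 1 can switch to B (1 → 7). Not NE.
(T, P, Back): Player 1 can switch to B (0 → 4). Not NE.
(T, Q, Front): Player 1 can switch to B (0 → 9). Not NE.
(T, Q, Back): Player 1 can switch to B (5 → 6). Not NE.
(B, P, Front): Player 1 gets 7, best alternative 1; Player 2 gets 7, best alternative 0; Player 3 gets 9, best alternative 0. No profitable deviation — NE.
(B, P, Back): Player 2 can switch to Q (3 → 7). Not NE.
(B, Q, Front): Player 2 can switch to P (0 → 7). Not NE.
(B, Q, Back): Player 1 gets 6, best alternative 5; Player 2 gets 7, best alternative 3; Player 3 gets 3, best alternative 2. No profitable deviation — NE.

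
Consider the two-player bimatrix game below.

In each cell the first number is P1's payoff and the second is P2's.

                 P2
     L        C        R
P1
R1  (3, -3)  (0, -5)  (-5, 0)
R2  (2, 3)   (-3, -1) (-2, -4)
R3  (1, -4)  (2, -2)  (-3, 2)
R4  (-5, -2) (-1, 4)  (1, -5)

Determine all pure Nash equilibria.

This game has no pure Nash equilibrium.

P1 against L: payoffs 3, 2, 1, -5 → best response R1.
P1 against C: payoffs 0, -3, 2, -1 → best response R3.
P1 against R: payoffs -5, -2, -3, 1 → best response R4.
P2 against R1: payoffs -3, -5, 0 → best response R.
P2 against R2: payoffs 3, -1, -4 → best response L.
P2 against R3: payoffs -4, -2, 2 → best response R.
P2 against R4: payoffs -2, 4, -5 → best response C.
No profile is a mutual best response for all players.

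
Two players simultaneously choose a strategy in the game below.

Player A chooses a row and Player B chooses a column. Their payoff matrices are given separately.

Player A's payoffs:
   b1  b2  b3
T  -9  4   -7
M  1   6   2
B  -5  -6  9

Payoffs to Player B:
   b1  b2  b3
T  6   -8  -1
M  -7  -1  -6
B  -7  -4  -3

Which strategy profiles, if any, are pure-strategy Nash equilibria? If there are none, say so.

Check each profile: it is a Nash equilibrium iff no player can strictly gain by switching unilaterally.
(T, b1): Player A can switch to M (-9 → 1). Not NE.
(T, b2): Player A can switch to M (4 → 6). Not NE.
(T, b3): Player A can switch to M (-7 → 2). Not NE.
(M, b1): Player B can switch to b2 (-7 → -1). Not NE.
(M, b2): Player A gets 6, best alternative 4; Player B gets -1, best alternative -6. No profitable deviation — NE.
(M, b3): Player A can switch to B (2 → 9). Not NE.
(B, b1): Player A can switch to M (-5 → 1). Not NE.
(B, b3): Player A gets 9, best alternative 2; Player B gets -3, best alternative -4. No profitable deviation — NE.
(The remaining 1 profile has a profitable deviation by the same check.)

(M, b2); (B, b3)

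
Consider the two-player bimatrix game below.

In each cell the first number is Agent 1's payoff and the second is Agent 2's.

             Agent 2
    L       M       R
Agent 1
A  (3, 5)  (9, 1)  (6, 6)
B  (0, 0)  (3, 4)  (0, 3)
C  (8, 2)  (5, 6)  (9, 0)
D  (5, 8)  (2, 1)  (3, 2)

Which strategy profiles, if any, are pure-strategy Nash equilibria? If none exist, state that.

This game has no pure Nash equilibrium.

Agent 1 against L: payoffs 3, 0, 8, 5 → best response C.
Agent 1 against M: payoffs 9, 3, 5, 2 → best response A.
Agent 1 against R: payoffs 6, 0, 9, 3 → best response C.
Agent 2 against A: payoffs 5, 1, 6 → best response R.
Agent 2 against B: payoffs 0, 4, 3 → best response M.
Agent 2 against C: payoffs 2, 6, 0 → best response M.
Agent 2 against D: payoffs 8, 1, 2 → best response L.
No profile is a mutual best response for all players.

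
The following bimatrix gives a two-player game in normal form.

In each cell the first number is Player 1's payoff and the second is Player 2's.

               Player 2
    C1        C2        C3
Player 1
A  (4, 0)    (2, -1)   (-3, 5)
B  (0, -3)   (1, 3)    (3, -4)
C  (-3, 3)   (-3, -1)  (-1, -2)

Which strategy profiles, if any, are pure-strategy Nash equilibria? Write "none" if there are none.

none

Mark each player's best response to every combination of opponents' strategies; a profile where every player is best-responding is a pure Nash equilibrium.
Player 1 against C1: payoffs 4, 0, -3 → best response A.
Player 1 against C2: payoffs 2, 1, -3 → best response A.
Player 1 against C3: payoffs -3, 3, -1 → best response B.
Player 2 against A: payoffs 0, -1, 5 → best response C3.
Player 2 against B: payoffs -3, 3, -4 → best response C2.
Player 2 against C: payoffs 3, -1, -2 → best response C1.
No profile is a mutual best response for all players.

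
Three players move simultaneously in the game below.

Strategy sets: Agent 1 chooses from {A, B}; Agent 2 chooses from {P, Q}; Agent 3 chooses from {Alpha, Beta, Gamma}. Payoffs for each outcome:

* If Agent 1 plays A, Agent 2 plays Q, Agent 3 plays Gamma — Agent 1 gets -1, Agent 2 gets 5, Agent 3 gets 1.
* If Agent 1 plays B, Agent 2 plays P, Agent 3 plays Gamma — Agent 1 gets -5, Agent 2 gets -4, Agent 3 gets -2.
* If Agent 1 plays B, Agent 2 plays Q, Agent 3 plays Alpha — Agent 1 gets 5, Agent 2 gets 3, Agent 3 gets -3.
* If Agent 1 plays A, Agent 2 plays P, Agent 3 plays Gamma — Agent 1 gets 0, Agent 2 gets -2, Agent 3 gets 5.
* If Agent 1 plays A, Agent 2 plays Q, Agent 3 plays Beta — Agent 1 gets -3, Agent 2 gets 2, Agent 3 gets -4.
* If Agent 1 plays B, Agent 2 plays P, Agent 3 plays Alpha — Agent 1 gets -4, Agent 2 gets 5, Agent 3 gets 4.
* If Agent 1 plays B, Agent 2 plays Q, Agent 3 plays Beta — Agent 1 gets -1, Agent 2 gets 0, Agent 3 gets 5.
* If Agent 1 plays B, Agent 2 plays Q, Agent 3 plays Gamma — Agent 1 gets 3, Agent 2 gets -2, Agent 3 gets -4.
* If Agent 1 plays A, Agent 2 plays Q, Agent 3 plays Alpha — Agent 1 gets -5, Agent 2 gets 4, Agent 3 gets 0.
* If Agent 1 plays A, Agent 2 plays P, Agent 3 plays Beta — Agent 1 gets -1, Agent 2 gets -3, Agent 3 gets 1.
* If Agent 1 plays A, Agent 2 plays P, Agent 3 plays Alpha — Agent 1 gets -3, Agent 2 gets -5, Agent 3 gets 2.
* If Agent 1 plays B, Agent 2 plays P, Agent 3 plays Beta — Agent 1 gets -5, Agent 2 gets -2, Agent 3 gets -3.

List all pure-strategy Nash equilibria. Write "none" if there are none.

(A, P, Alpha): Agent 2 can switch to Q (-5 → 4). Not NE.
(A, P, Beta): Agent 2 can switch to Q (-3 → 2). Not NE.
(A, P, Gamma): Agent 2 can switch to Q (-2 → 5). Not NE.
(A, Q, Alpha): Agent 1 can switch to B (-5 → 5). Not NE.
(A, Q, Beta): Agent 1 can switch to B (-3 → -1). Not NE.
(A, Q, Gamma): Agent 1 can switch to B (-1 → 3). Not NE.
(B, P, Alpha): Agent 1 can switch to A (-4 → -3). Not NE.
(B, P, Beta): Agent 1 can switch to A (-5 → -1). Not NE.
(B, P, Gamma): Agent 1 can switch to A (-5 → 0). Not NE.
(B, Q, Alpha): Agent 2 can switch to P (3 → 5). Not NE.
(B, Q, Beta): Agent 1 gets -1, best alternative -3; Agent 2 gets 0, best alternative -2; Agent 3 gets 5, best alternative -3. No profitable deviation — NE.
(The remaining 1 profile has a profitable deviation by the same check.)

Pure NE: (B, Q, Beta)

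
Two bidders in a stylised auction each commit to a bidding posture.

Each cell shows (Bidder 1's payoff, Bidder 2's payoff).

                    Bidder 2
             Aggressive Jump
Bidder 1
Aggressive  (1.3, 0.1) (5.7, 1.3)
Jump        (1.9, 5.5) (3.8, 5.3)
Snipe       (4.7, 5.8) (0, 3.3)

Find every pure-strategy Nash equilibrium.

(Aggressive, Jump); (Snipe, Aggressive)

Bidder 1 against Aggressive: payoffs 1.3, 1.9, 4.7 → best response Snipe.
Bidder 1 against Jump: payoffs 5.7, 3.8, 0 → best response Aggressive.
Bidder 2 against Aggressive: payoffs 0.1, 1.3 → best response Jump.
Bidder 2 against Jump: payoffs 5.5, 5.3 → best response Aggressive.
Bidder 2 against Snipe: payoffs 5.8, 3.3 → best response Aggressive.
Mutual best responses: (Aggressive, Jump); (Snipe, Aggressive).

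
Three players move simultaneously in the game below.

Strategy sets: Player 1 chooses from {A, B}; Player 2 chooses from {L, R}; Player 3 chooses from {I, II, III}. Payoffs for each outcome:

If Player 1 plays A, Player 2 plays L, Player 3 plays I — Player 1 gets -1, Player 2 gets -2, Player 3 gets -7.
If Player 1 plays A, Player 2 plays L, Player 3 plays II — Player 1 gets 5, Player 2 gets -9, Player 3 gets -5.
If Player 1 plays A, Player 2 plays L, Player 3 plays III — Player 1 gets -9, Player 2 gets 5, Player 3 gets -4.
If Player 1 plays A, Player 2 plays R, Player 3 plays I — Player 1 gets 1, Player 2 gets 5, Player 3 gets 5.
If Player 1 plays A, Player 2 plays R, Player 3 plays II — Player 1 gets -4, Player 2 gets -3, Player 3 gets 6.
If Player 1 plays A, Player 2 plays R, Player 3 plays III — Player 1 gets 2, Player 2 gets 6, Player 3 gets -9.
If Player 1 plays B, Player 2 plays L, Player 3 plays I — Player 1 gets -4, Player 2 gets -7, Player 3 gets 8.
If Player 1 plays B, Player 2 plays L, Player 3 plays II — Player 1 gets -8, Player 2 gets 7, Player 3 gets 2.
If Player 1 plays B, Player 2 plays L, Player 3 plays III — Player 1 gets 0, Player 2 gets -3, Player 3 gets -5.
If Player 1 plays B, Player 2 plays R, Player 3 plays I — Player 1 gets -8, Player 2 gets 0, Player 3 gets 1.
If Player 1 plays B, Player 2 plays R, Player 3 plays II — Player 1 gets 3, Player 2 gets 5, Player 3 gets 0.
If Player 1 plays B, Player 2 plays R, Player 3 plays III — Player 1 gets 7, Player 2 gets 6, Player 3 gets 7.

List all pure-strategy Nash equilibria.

For each player, find the best response to each opponent profile; mutual best responses are the pure NE.
Player 1 against (L, I): payoffs -1, -4 → best response A.
Player 1 against (L, II): payoffs 5, -8 → best response A.
Player 1 against (L, III): payoffs -9, 0 → best response B.
Player 1 against (R, I): payoffs 1, -8 → best response A.
Player 1 against (R, II): payoffs -4, 3 → best response B.
Player 1 against (R, III): payoffs 2, 7 → best response B.
Player 2 against (A, I): payoffs -2, 5 → best response R.
Player 2 against (A, II): payoffs -9, -3 → best response R.
Player 2 against (A, III): payoffs 5, 6 → best response R.
Player 2 against (B, I): payoffs -7, 0 → best response R.
Player 2 against (B, II): payoffs 7, 5 → best response L.
Player 2 against (B, III): payoffs -3, 6 → best response R.
Player 3 against (A, L): payoffs -7, -5, -4 → best response III.
Player 3 against (A, R): payoffs 5, 6, -9 → best response II.
Player 3 against (B, L): payoffs 8, 2, -5 → best response I.
Player 3 against (B, R): payoffs 1, 0, 7 → best response III.
Mutual best responses: (B, R, III).

The unique pure-strategy Nash equilibrium is (B, R, III).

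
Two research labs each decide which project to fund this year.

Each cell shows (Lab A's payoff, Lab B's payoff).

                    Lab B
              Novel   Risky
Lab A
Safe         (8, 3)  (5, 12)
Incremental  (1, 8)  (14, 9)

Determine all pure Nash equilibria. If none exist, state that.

Pure NE: (Incremental, Risky)

Lab A against Novel: payoffs 8, 1 → best response Safe.
Lab A against Risky: payoffs 5, 14 → best response Incremental.
Lab B against Safe: payoffs 3, 12 → best response Risky.
Lab B against Incremental: payoffs 8, 9 → best response Risky.
Mutual best responses: (Incremental, Risky).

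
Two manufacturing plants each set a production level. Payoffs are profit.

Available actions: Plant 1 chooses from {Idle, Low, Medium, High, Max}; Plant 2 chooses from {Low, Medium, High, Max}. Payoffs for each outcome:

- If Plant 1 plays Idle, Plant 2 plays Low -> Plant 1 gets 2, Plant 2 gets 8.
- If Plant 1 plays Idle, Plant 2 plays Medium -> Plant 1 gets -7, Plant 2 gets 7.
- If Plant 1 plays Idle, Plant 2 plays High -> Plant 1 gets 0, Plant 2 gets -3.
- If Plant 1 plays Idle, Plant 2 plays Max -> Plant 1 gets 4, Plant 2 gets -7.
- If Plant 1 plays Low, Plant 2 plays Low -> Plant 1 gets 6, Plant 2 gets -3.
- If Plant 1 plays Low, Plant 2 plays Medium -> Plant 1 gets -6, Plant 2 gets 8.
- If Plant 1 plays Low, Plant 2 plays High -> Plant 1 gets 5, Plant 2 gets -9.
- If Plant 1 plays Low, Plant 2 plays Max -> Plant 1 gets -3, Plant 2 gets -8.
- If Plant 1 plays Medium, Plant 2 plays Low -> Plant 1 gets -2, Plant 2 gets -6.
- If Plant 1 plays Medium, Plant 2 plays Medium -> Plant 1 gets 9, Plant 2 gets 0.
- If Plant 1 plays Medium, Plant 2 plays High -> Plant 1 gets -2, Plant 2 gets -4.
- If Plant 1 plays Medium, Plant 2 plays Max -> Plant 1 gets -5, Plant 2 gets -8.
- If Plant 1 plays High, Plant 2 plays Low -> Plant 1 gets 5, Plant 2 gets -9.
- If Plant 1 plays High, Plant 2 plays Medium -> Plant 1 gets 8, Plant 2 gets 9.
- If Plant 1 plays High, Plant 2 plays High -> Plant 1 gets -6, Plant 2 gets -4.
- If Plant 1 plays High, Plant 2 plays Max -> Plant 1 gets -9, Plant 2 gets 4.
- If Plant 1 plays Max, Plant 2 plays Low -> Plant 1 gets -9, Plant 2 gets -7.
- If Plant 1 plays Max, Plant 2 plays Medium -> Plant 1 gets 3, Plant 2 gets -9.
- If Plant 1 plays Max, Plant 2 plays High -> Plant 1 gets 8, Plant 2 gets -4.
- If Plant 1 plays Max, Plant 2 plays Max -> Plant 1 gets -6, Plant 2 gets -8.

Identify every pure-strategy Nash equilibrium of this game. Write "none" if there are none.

The pure Nash equilibria are (Medium, Medium), (Max, High).

(Idle, Low): Plant 1 can switch to Low (2 → 6). Not NE.
(Idle, Medium): Plant 1 can switch to Low (-7 → -6). Not NE.
(Idle, High): Plant 1 can switch to Low (0 → 5). Not NE.
(Idle, Max): Plant 2 can switch to Low (-7 → 8). Not NE.
(Low, Low): Plant 2 can switch to Medium (-3 → 8). Not NE.
(Low, Medium): Plant 1 can switch to Medium (-6 → 9). Not NE.
(Low, High): Plant 1 can switch to Max (5 → 8). Not NE.
(Low, Max): Plant 1 can switch to Idle (-3 → 4). Not NE.
(Medium, Low): Plant 1 can switch to Idle (-2 → 2). Not NE.
(Medium, Medium): Plant 1 gets 9, best alternative 8; Plant 2 gets 0, best alternative -4. No profitable deviation — NE.
(Medium, High): Plant 1 can switch to Idle (-2 → 0). Not NE.
(Max, High): Plant 1 gets 8, best alternative 5; Plant 2 gets -4, best alternative -7. No profitable deviation — NE.
(The remaining 8 profiles each have a profitable deviation by the same check.)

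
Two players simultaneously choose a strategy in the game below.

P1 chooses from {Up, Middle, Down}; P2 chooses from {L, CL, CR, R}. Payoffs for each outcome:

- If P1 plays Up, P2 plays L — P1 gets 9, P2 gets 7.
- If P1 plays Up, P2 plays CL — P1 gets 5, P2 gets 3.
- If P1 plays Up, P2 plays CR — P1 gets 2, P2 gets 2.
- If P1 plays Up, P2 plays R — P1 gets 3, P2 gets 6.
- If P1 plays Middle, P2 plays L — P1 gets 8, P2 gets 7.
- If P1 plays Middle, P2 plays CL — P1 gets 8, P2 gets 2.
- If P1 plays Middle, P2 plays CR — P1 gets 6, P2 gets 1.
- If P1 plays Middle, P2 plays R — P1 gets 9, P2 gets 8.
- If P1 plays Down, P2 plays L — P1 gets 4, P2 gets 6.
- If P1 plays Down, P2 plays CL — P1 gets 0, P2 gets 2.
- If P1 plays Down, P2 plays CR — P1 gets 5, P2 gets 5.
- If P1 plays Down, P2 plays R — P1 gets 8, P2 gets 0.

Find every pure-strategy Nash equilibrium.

P1 against L: payoffs 9, 8, 4 → best response Up.
P1 against CL: payoffs 5, 8, 0 → best response Middle.
P1 against CR: payoffs 2, 6, 5 → best response Middle.
P1 against R: payoffs 3, 9, 8 → best response Middle.
P2 against Up: payoffs 7, 3, 2, 6 → best response L.
P2 against Middle: payoffs 7, 2, 1, 8 → best response R.
P2 against Down: payoffs 6, 2, 5, 0 → best response L.
Mutual best responses: (Up, L); (Middle, R).

The pure Nash equilibria are (Up, L); (Middle, R).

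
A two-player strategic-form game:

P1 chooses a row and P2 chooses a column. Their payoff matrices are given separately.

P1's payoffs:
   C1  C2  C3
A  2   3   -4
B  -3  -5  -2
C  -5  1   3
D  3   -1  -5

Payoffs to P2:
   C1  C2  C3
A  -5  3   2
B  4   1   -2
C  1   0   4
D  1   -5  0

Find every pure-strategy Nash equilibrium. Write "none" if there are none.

(A, C1): P1 can switch to D (2 → 3). Not NE.
(A, C2): P1 gets 3, best alternative 1; P2 gets 3, best alternative 2. No profitable deviation — NE.
(A, C3): P1 can switch to B (-4 → -2). Not NE.
(B, C1): P1 can switch to A (-3 → 2). Not NE.
(B, C2): P1 can switch to A (-5 → 3). Not NE.
(B, C3): P1 can switch to C (-2 → 3). Not NE.
(C, C1): P1 can switch to A (-5 → 2). Not NE.
(C, C2): P1 can switch to A (1 → 3). Not NE.
(C, C3): P1 gets 3, best alternative -2; P2 gets 4, best alternative 1. No profitable deviation — NE.
(D, C1): P1 gets 3, best alternative 2; P2 gets 1, best alternative 0. No profitable deviation — NE.
(D, C2): P1 can switch to A (-1 → 3). Not NE.
(D, C3): P1 can switch to A (-5 → -4). Not NE.

(A, C2); (C, C3); (D, C1)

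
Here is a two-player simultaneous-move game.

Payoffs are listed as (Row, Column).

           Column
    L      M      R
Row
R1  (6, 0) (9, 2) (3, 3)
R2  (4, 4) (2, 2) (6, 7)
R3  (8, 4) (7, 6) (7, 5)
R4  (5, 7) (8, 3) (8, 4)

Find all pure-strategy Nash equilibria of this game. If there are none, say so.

Check each profile: it is a Nash equilibrium iff no player can strictly gain by switching unilaterally.
(R1, L): Row can switch to R3 (6 → 8). Not NE.
(R1, M): Column can switch to R (2 → 3). Not NE.
(R1, R): Row can switch to R2 (3 → 6). Not NE.
(R2, L): Row can switch to R1 (4 → 6). Not NE.
(R2, M): Row can switch to R1 (2 → 9). Not NE.
(R2, R): Row can switch to R3 (6 → 7). Not NE.
(R3, L): Column can switch to M (4 → 6). Not NE.
(R3, M): Row can switch to R1 (7 → 9). Not NE.
(R3, R): Row can switch to R4 (7 → 8). Not NE.
(R4, L): Row can switch to R1 (5 → 6). Not NE.
(The remaining 2 profiles each have a profitable deviation by the same check.)

This game has no pure Nash equilibrium.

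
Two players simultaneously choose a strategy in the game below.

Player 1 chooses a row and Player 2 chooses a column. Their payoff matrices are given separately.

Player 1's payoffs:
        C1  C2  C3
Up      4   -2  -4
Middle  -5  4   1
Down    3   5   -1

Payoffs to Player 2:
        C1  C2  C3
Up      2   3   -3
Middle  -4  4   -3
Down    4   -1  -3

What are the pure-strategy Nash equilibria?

There is no pure-strategy Nash equilibrium.

For each player, find the best response to each opponent profile; mutual best responses are the pure NE.
Player 1 against C1: payoffs 4, -5, 3 → best response Up.
Player 1 against C2: payoffs -2, 4, 5 → best response Down.
Player 1 against C3: payoffs -4, 1, -1 → best response Middle.
Player 2 against Up: payoffs 2, 3, -3 → best response C2.
Player 2 against Middle: payoffs -4, 4, -3 → best response C2.
Player 2 against Down: payoffs 4, -1, -3 → best response C1.
No profile is a mutual best response for all players.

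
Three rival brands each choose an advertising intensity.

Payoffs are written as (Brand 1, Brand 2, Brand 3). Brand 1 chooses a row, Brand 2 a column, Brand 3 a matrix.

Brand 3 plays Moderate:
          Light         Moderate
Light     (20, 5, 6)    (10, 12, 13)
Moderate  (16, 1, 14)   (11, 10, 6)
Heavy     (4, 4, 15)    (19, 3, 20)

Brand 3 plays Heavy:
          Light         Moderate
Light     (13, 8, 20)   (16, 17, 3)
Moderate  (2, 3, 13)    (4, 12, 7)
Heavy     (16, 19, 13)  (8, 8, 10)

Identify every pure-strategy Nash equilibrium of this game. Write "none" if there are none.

Check each profile: it is a Nash equilibrium iff no player can strictly gain by switching unilaterally.
(Light, Light, Moderate): Brand 2 can switch to Moderate (5 → 12). Not NE.
(Light, Light, Heavy): Brand 1 can switch to Heavy (13 → 16). Not NE.
(Light, Moderate, Moderate): Brand 1 can switch to Moderate (10 → 11). Not NE.
(Light, Moderate, Heavy): Brand 3 can switch to Moderate (3 → 13). Not NE.
(Moderate, Light, Moderate): Brand 1 can switch to Light (16 → 20). Not NE.
(Moderate, Light, Heavy): Brand 1 can switch to Light (2 → 13). Not NE.
(Moderate, Moderate, Moderate): Brand 1 can switch to Heavy (11 → 19). Not NE.
(Moderate, Moderate, Heavy): Brand 1 can switch to Light (4 → 16). Not NE.
(Heavy, Light, Moderate): Brand 1 can switch to Light (4 → 20). Not NE.
(Heavy, Light, Heavy): Brand 3 can switch to Moderate (13 → 15). Not NE.
(Heavy, Moderate, Moderate): Brand 2 can switch to Light (3 → 4). Not NE.
(Heavy, Moderate, Heavy): Brand 1 can switch to Light (8 → 16). Not NE.

This game has no pure Nash equilibrium.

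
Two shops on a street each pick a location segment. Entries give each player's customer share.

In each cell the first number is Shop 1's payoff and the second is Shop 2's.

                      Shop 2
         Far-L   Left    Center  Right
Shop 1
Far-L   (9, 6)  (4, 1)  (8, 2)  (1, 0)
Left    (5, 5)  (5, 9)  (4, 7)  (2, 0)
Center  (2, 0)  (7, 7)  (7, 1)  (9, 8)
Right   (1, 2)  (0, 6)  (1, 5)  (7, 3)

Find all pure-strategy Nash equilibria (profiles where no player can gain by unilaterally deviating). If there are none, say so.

The pure Nash equilibria are (Far-L, Far-L), (Center, Right).

Mark each player's best response to every combination of opponents' strategies; a profile where every player is best-responding is a pure Nash equilibrium.
Shop 1 against Far-L: payoffs 9, 5, 2, 1 → best response Far-L.
Shop 1 against Left: payoffs 4, 5, 7, 0 → best response Center.
Shop 1 against Center: payoffs 8, 4, 7, 1 → best response Far-L.
Shop 1 against Right: payoffs 1, 2, 9, 7 → best response Center.
Shop 2 against Far-L: payoffs 6, 1, 2, 0 → best response Far-L.
Shop 2 against Left: payoffs 5, 9, 7, 0 → best response Left.
Shop 2 against Center: payoffs 0, 7, 1, 8 → best response Right.
Shop 2 against Right: payoffs 2, 6, 5, 3 → best response Left.
Mutual best responses: (Far-L, Far-L); (Center, Right).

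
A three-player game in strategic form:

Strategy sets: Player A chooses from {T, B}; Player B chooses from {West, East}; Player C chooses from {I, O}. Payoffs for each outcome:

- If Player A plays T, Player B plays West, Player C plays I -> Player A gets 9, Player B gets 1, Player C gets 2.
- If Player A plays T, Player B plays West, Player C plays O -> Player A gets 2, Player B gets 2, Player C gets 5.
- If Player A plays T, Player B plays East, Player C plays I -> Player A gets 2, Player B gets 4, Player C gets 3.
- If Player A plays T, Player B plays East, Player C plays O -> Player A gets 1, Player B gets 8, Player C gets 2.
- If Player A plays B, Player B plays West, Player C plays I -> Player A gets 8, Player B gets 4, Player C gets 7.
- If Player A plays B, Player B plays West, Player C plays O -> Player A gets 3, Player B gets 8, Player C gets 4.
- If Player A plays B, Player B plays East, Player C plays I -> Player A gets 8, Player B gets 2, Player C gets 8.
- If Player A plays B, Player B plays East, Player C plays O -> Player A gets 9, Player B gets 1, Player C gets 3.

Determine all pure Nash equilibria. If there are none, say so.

This game has no pure Nash equilibrium.

Player A against (West, I): payoffs 9, 8 → best response T.
Player A against (West, O): payoffs 2, 3 → best response B.
Player A against (East, I): payoffs 2, 8 → best response B.
Player A against (East, O): payoffs 1, 9 → best response B.
Player B against (T, I): payoffs 1, 4 → best response East.
Player B against (T, O): payoffs 2, 8 → best response East.
Player B against (B, I): payoffs 4, 2 → best response West.
Player B against (B, O): payoffs 8, 1 → best response West.
Player C against (T, West): payoffs 2, 5 → best response O.
Player C against (T, East): payoffs 3, 2 → best response I.
Player C against (B, West): payoffs 7, 4 → best response I.
Player C against (B, East): payoffs 8, 3 → best response I.
No profile is a mutual best response for all players.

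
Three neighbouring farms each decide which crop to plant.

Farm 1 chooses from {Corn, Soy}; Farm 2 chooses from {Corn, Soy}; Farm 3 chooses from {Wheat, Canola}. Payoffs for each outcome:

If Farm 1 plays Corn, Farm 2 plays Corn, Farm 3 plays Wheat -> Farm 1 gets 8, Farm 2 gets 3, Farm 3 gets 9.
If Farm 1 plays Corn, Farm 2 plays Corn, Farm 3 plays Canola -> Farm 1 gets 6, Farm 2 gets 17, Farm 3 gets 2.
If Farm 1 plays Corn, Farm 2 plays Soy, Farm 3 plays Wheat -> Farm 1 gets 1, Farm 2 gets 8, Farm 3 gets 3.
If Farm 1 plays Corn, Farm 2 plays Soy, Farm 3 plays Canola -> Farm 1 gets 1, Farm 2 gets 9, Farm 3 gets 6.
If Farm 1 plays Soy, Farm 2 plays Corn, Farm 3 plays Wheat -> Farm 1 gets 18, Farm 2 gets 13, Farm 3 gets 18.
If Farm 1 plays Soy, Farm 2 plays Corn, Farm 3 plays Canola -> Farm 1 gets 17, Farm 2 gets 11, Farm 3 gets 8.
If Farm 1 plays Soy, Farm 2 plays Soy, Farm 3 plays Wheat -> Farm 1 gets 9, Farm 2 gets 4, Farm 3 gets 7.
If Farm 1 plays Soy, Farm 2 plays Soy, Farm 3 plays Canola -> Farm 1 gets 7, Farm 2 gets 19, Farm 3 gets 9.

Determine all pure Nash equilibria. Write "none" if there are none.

Pure-strategy Nash equilibria: (Soy, Corn, Wheat) and (Soy, Soy, Canola)

(Corn, Corn, Wheat): Farm 1 can switch to Soy (8 → 18). Not NE.
(Corn, Corn, Canola): Farm 1 can switch to Soy (6 → 17). Not NE.
(Corn, Soy, Wheat): Farm 1 can switch to Soy (1 → 9). Not NE.
(Corn, Soy, Canola): Farm 1 can switch to Soy (1 → 7). Not NE.
(Soy, Corn, Wheat): Farm 1 gets 18, best alternative 8; Farm 2 gets 13, best alternative 4; Farm 3 gets 18, best alternative 8. No profitable deviation — NE.
(Soy, Corn, Canola): Farm 2 can switch to Soy (11 → 19). Not NE.
(Soy, Soy, Wheat): Farm 2 can switch to Corn (4 → 13). Not NE.
(Soy, Soy, Canola): Farm 1 gets 7, best alternative 1; Farm 2 gets 19, best alternative 11; Farm 3 gets 9, best alternative 7. No profitable deviation — NE.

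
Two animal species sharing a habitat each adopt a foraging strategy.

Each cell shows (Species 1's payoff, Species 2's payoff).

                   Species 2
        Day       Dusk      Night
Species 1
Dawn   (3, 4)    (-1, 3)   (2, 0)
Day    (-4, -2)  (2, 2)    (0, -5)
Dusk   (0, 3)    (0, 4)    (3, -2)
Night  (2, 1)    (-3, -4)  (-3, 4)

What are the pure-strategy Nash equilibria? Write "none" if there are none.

(Dawn, Day) and (Day, Dusk)

For each strategy profile, look for a profitable unilateral deviation.
(Dawn, Day): Species 1 gets 3, best alternative 2; Species 2 gets 4, best alternative 3. No profitable deviation — NE.
(Dawn, Dusk): Species 1 can switch to Day (-1 → 2). Not NE.
(Dawn, Night): Species 1 can switch to Dusk (2 → 3). Not NE.
(Day, Day): Species 1 can switch to Dawn (-4 → 3). Not NE.
(Day, Dusk): Species 1 gets 2, best alternative 0; Species 2 gets 2, best alternative -2. No profitable deviation — NE.
(Day, Night): Species 1 can switch to Dawn (0 → 2). Not NE.
(Dusk, Day): Species 1 can switch to Dawn (0 → 3). Not NE.
(Dusk, Dusk): Species 1 can switch to Day (0 → 2). Not NE.
(Dusk, Night): Species 2 can switch to Day (-2 → 3). Not NE.
(Night, Day): Species 1 can switch to Dawn (2 → 3). Not NE.
(The remaining 2 profiles each have a profitable deviation by the same check.)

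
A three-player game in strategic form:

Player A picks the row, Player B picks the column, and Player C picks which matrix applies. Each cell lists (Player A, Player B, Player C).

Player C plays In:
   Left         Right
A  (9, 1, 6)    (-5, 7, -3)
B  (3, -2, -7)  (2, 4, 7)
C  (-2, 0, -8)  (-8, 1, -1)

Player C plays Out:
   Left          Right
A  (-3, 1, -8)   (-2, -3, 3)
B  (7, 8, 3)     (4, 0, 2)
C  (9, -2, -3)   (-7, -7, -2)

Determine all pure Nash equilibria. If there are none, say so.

Pure-strategy Nash equilibria: (B, Right, In) and (C, Left, Out)

Check each profile: it is a Nash equilibrium iff no player can strictly gain by switching unilaterally.
(A, Left, In): Player B can switch to Right (1 → 7). Not NE.
(A, Left, Out): Player A can switch to B (-3 → 7). Not NE.
(A, Right, In): Player A can switch to B (-5 → 2). Not NE.
(A, Right, Out): Player A can switch to B (-2 → 4). Not NE.
(B, Left, In): Player A can switch to A (3 → 9). Not NE.
(B, Left, Out): Player A can switch to C (7 → 9). Not NE.
(B, Right, In): Player A gets 2, best alternative -5; Player B gets 4, best alternative -2; Player C gets 7, best alternative 2. No profitable deviation — NE.
(B, Right, Out): Player B can switch to Left (0 → 8). Not NE.
(C, Left, In): Player A can switch to A (-2 → 9). Not NE.
(C, Left, Out): Player A gets 9, best alternative 7; Player B gets -2, best alternative -7; Player C gets -3, best alternative -8. No profitable deviation — NE.
(The remaining 2 profiles each have a profitable deviation by the same check.)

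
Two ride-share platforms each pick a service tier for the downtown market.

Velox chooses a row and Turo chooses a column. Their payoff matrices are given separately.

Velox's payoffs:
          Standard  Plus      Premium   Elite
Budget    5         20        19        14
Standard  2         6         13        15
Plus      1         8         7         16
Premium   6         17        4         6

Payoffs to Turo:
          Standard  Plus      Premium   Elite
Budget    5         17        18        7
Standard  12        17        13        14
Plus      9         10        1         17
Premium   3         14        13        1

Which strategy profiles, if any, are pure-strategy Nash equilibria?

For each strategy profile, look for a profitable unilateral deviation.
(Budget, Standard): Velox can switch to Premium (5 → 6). Not NE.
(Budget, Plus): Turo can switch to Premium (17 → 18). Not NE.
(Budget, Premium): Velox gets 19, best alternative 13; Turo gets 18, best alternative 17. No profitable deviation — NE.
(Budget, Elite): Velox can switch to Standard (14 → 15). Not NE.
(Standard, Standard): Velox can switch to Budget (2 → 5). Not NE.
(Standard, Plus): Velox can switch to Budget (6 → 20). Not NE.
(Standard, Premium): Velox can switch to Budget (13 → 19). Not NE.
(Standard, Elite): Velox can switch to Plus (15 → 16). Not NE.
(Plus, Standard): Velox can switch to Budget (1 → 5). Not NE.
(Plus, Plus): Velox can switch to Budget (8 → 20). Not NE.
(Plus, Premium): Velox can switch to Budget (7 → 19). Not NE.
(Plus, Elite): Velox gets 16, best alternative 15; Turo gets 17, best alternative 10. No profitable deviation — NE.
(Premium, Standard): Turo can switch to Plus (3 → 14). Not NE.
(Premium, Plus): Velox can switch to Budget (17 → 20). Not NE.
(The remaining 2 profiles each have a profitable deviation by the same check.)

(Budget, Premium), (Plus, Elite)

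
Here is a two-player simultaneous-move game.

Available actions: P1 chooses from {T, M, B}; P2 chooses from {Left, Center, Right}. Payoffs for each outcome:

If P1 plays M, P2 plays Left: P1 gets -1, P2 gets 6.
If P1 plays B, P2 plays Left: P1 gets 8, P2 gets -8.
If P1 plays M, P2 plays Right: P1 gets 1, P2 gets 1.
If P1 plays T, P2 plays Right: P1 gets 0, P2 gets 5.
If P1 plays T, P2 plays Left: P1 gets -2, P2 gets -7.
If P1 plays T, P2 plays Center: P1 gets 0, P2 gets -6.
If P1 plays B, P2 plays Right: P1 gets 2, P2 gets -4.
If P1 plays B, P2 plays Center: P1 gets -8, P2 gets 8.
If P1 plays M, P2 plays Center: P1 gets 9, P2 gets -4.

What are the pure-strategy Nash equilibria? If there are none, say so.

(T, Left): P1 can switch to M (-2 → -1). Not NE.
(T, Center): P1 can switch to M (0 → 9). Not NE.
(T, Right): P1 can switch to M (0 → 1). Not NE.
(M, Left): P1 can switch to B (-1 → 8). Not NE.
(M, Center): P2 can switch to Left (-4 → 6). Not NE.
(M, Right): P1 can switch to B (1 → 2). Not NE.
(B, Left): P2 can switch to Center (-8 → 8). Not NE.
(B, Center): P1 can switch to T (-8 → 0). Not NE.
(The remaining 1 profile has a profitable deviation by the same check.)

none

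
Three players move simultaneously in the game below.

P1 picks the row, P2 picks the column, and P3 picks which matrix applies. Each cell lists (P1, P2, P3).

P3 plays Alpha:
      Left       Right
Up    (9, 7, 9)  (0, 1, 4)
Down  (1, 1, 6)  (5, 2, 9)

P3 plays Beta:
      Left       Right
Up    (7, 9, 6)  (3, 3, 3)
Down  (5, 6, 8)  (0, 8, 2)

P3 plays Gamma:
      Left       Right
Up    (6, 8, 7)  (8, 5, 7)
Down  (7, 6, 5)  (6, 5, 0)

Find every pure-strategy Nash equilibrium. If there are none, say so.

P1 against (Left, Alpha): payoffs 9, 1 → best response Up.
P1 against (Left, Beta): payoffs 7, 5 → best response Up.
P1 against (Left, Gamma): payoffs 6, 7 → best response Down.
P1 against (Right, Alpha): payoffs 0, 5 → best response Down.
P1 against (Right, Beta): payoffs 3, 0 → best response Up.
P1 against (Right, Gamma): payoffs 8, 6 → best response Up.
P2 against (Up, Alpha): payoffs 7, 1 → best response Left.
P2 against (Up, Beta): payoffs 9, 3 → best response Left.
P2 against (Up, Gamma): payoffs 8, 5 → best response Left.
P2 against (Down, Alpha): payoffs 1, 2 → best response Right.
P2 against (Down, Beta): payoffs 6, 8 → best response Right.
P2 against (Down, Gamma): payoffs 6, 5 → best response Left.
P3 against (Up, Left): payoffs 9, 6, 7 → best response Alpha.
P3 against (Up, Right): payoffs 4, 3, 7 → best response Gamma.
P3 against (Down, Left): payoffs 6, 8, 5 → best response Beta.
P3 against (Down, Right): payoffs 9, 2, 0 → best response Alpha.
Mutual best responses: (Up, Left, Alpha); (Down, Right, Alpha).

The pure Nash equilibria are (Up, Left, Alpha); (Down, Right, Alpha).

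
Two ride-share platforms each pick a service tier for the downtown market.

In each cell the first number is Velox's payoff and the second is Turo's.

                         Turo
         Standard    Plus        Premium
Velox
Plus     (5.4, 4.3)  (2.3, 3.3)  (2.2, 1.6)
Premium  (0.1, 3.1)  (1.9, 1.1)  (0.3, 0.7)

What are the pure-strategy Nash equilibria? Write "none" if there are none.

The unique pure-strategy Nash equilibrium is (Plus, Standard).

(Plus, Standard): Velox gets 5.4, best alternative 0.1; Turo gets 4.3, best alternative 3.3. No profitable deviation — NE.
(Plus, Plus): Turo can switch to Standard (3.3 → 4.3). Not NE.
(Plus, Premium): Turo can switch to Standard (1.6 → 4.3). Not NE.
(Premium, Standard): Velox can switch to Plus (0.1 → 5.4). Not NE.
(Premium, Plus): Velox can switch to Plus (1.9 → 2.3). Not NE.
(Premium, Premium): Velox can switch to Plus (0.3 → 2.2). Not NE.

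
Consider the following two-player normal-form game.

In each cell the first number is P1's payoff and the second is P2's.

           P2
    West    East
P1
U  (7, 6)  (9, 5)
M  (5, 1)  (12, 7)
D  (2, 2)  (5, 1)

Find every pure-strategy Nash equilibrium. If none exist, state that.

(U, West); (M, East)

Mark each player's best response to every combination of opponents' strategies; a profile where every player is best-responding is a pure Nash equilibrium.
P1 against West: payoffs 7, 5, 2 → best response U.
P1 against East: payoffs 9, 12, 5 → best response M.
P2 against U: payoffs 6, 5 → best response West.
P2 against M: payoffs 1, 7 → best response East.
P2 against D: payoffs 2, 1 → best response West.
Mutual best responses: (U, West); (M, East).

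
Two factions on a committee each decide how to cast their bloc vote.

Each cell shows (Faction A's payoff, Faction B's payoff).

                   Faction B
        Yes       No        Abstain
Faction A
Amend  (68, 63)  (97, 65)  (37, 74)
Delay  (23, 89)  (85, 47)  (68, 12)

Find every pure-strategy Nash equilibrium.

No pure-strategy Nash equilibrium.

(Amend, Yes): Faction B can switch to No (63 → 65). Not NE.
(Amend, No): Faction B can switch to Abstain (65 → 74). Not NE.
(Amend, Abstain): Faction A can switch to Delay (37 → 68). Not NE.
(Delay, Yes): Faction A can switch to Amend (23 → 68). Not NE.
(Delay, No): Faction A can switch to Amend (85 → 97). Not NE.
(Delay, Abstain): Faction B can switch to Yes (12 → 89). Not NE.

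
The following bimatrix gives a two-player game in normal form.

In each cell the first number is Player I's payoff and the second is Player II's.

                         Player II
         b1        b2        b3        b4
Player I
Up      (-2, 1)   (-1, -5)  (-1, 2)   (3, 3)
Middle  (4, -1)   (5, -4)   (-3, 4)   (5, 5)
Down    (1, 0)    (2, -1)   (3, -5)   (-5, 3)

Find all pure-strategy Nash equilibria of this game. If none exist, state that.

(Up, b1): Player I can switch to Middle (-2 → 4). Not NE.
(Up, b2): Player I can switch to Middle (-1 → 5). Not NE.
(Up, b3): Player I can switch to Down (-1 → 3). Not NE.
(Up, b4): Player I can switch to Middle (3 → 5). Not NE.
(Middle, b1): Player II can switch to b3 (-1 → 4). Not NE.
(Middle, b2): Player II can switch to b1 (-4 → -1). Not NE.
(Middle, b3): Player I can switch to Up (-3 → -1). Not NE.
(Middle, b4): Player I gets 5, best alternative 3; Player II gets 5, best alternative 4. No profitable deviation — NE.
(Down, b1): Player I can switch to Middle (1 → 4). Not NE.
(The remaining 3 profiles each have a profitable deviation by the same check.)

Pure NE: (Middle, b4)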